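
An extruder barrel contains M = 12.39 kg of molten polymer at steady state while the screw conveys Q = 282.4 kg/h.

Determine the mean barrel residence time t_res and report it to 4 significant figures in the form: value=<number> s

Q_s = Q / 3600 = 282.4 / 3600 = 0.0784444 kg/s
Mean residence time: t_res = M/Q_s = 12.39 kg / 0.0784444 kg/s = 157.946 s

value=157.9 s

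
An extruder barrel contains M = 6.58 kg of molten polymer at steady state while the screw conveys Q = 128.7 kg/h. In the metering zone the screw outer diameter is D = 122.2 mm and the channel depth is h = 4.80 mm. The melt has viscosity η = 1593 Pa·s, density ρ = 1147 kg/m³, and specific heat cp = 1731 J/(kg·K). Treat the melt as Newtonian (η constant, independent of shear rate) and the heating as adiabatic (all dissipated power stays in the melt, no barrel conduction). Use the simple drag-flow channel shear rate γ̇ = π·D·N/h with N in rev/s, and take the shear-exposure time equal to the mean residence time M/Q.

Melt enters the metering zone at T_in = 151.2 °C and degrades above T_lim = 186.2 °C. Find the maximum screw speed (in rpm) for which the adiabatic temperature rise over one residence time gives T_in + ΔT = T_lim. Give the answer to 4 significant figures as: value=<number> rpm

Convert throughput: Q = 128.7 kg/h = 128.7/3600 = 0.03575 kg/s
t_res = M / Q_s = 6.58 / 0.03575 = 184.056 s
Geometry in SI: D = 122.2 mm → 0.1222 m, h = 4.80 mm → 0.0048 m
ΔT_a = T_lim − T_in = 186.2 − 151.2 = 35 K
Invert ΔT = ηγ̇²t_res/(ρcp) for γ̇: γ̇_max² = ΔT_a ρ cp / (η t_res) = 35·1147·1731 / (1593·184.056) = 237.008 s⁻²
γ̇_max = √237.008 = 15.3951 s⁻¹
Solve γ̇ = πDN/h for N: N_max = γ̇_max·h/(π·D) = 15.3951 × 0.0048 / (π × 0.1222) = 0.192487 rev/s = 11.5492 rpm

value=11.55 rpm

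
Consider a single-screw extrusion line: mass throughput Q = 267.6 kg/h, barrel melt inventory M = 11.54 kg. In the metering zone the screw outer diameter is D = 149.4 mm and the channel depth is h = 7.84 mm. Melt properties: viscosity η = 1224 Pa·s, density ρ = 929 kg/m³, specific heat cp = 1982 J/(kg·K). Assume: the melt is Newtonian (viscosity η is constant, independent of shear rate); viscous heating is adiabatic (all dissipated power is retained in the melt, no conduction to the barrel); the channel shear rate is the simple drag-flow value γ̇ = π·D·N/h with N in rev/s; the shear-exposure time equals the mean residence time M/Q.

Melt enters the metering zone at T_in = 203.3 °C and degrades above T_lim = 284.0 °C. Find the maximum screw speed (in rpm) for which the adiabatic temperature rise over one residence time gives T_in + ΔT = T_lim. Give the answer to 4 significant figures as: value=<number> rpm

Q_s = Q / 3600 = 267.6 / 3600 = 0.0743333 kg/s
t_res = M / Q_s = 11.54 / 0.0743333 = 155.247 s
D = 149.4 mm = 0.1494 m;  h = 7.84 mm = 0.00784 m
ΔT_a = T_lim − T_in = 284.0 − 203.3 = 80.7 K
γ̇_max² = ΔT_a·ρ·cp / (η·t_res) = [80.7 × 929 × 1982] / [1224 × 155.247] = 781.969 s⁻²
γ̇_max = √781.969 = 27.9637 s⁻¹
Solve γ̇ = πDN/h for N: N_max = γ̇_max·h/(π·D) = 27.9637 × 0.00784 / (π × 0.1494) = 0.4671 rev/s = 28.026 rpm

value=28.03 rpm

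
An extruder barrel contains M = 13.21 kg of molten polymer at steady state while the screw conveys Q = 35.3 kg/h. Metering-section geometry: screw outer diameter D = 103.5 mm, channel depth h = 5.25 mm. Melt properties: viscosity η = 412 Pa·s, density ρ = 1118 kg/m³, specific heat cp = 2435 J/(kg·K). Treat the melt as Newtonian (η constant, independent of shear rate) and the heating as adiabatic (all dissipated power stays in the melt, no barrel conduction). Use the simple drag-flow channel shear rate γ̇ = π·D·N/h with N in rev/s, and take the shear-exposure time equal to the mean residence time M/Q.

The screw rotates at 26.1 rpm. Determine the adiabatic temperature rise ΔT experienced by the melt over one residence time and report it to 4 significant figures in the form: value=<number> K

value=148.0 K

Q_s = Q / 3600 = 35.3 / 3600 = 0.00980556 kg/s
t_res = M / Q_s = 13.21 / 0.00980556 = 1347.2 s
Convert to SI: D = 0.1035 m, h = 0.00525 m, N = 26.1/60 = 0.435 rev/s
Shear rate: γ̇ = πDN/h = π·0.1035·0.435/0.00525 = 26.9414 s⁻¹
ΔT = η·γ̇²·t_res / (ρ·cp) = 412 · (26.9414)² · 1347.2 / (1118 · 2435) = 147.988 K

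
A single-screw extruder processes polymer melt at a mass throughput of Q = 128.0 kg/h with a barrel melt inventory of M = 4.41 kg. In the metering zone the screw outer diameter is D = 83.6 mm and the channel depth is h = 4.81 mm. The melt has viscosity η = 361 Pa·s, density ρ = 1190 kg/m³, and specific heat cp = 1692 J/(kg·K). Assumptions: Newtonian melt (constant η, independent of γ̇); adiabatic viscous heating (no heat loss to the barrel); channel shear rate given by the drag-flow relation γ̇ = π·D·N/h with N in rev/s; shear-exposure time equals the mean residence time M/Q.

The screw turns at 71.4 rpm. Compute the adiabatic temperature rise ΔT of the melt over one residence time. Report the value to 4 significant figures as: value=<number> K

Throughput in SI: Q_s = 128.0 kg/h ÷ 3600 s/h = 0.0355556 kg/s
t_res = M / Q_s = 4.41 ÷ 0.0355556 = 124.031 s
D = 83.6 mm = 0.0836 m;  h = 4.81 mm = 0.00481 m;  N = 71.4 rpm / 60 = 1.19 rev/s
γ̇ = π D N / h = (π)(0.0836)(1.19) / 0.00481 = 64.9768 s⁻¹
ΔT = η·γ̇²·t_res/(ρ·cp) = [361 × 64.9768² × 124.031] / [1190 × 1692] = 93.8873 K

value=93.89 K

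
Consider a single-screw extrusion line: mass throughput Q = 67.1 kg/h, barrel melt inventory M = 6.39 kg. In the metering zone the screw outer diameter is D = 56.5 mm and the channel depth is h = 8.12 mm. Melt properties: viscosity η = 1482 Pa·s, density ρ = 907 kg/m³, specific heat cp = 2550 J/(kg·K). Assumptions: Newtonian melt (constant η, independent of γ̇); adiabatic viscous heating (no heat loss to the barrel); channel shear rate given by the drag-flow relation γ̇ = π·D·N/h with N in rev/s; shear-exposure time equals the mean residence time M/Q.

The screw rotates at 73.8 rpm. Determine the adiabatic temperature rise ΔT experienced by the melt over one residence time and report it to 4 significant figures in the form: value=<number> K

value=158.8 K

Convert throughput: Q = 67.1 kg/h = 67.1/3600 = 0.0186389 kg/s
t_res = M / Q_s = 6.39 / 0.0186389 = 342.832 s
Geometry in metres: D = 56.5 mm → 0.0565 m, h = 8.12 mm → 0.00812 m; screw speed N = 73.8 rpm = 1.23 rev/s
γ̇ = π·D·N / h = π · 0.0565 · 1.23 / 0.00812 = 26.8873 s⁻¹
ΔT = η·γ̇²·t_res / (ρ·cp) = 1482 · (26.8873)² · 342.832 / (907 · 2550) = 158.809 K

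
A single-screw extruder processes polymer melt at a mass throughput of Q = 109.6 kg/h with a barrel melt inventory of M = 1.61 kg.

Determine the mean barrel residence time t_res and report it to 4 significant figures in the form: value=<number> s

Q_s = Q / 3600 = 109.6 / 3600 = 0.0304444 kg/s
t_res = M / Q_s = 1.61 ÷ 0.0304444 = 52.8832 s

value=52.88 s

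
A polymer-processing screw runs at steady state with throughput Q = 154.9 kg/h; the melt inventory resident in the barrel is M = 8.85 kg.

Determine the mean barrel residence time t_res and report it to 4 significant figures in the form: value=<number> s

Convert throughput: Q = 154.9 kg/h = 154.9/3600 = 0.0430278 kg/s
Mean residence time: t_res = M/Q_s = 8.85 kg / 0.0430278 kg/s = 205.681 s

value=205.7 s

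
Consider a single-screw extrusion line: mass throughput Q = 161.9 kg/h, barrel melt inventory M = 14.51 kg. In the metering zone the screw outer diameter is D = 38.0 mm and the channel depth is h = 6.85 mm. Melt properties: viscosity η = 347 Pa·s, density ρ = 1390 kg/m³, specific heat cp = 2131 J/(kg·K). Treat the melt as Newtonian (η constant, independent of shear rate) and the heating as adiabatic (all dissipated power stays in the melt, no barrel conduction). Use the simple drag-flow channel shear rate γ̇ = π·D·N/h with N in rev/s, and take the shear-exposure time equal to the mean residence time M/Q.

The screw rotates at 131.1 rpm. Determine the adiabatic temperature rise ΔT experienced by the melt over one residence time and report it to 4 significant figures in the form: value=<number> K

Q_s = Q / 3600 = 161.9 / 3600 = 0.0449722 kg/s
Mean residence time: t_res = M/Q_s = 14.51 kg / 0.0449722 kg/s = 322.644 s
Convert to SI: D = 0.038 m, h = 0.00685 m, N = 131.1/60 = 2.185 rev/s
γ̇ = π D N / h = (π)(0.038)(2.185) / 0.00685 = 38.0798 s⁻¹
ΔT = η·γ̇²·t_res / (ρ·cp) = 347 · (38.0798)² · 322.644 / (1390 · 2131) = 54.8079 K

value=54.81 K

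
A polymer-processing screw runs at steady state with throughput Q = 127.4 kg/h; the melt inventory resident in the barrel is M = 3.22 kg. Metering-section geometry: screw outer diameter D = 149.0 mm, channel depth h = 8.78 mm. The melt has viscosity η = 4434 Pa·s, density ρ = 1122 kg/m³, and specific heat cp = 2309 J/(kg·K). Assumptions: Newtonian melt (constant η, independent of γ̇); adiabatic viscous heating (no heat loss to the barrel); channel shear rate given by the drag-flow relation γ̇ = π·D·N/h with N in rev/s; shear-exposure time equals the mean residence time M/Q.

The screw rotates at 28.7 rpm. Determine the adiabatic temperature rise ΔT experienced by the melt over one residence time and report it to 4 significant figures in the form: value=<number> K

value=101.3 K

Throughput in SI: Q_s = 127.4 kg/h ÷ 3600 s/h = 0.0353889 kg/s
t_res = M / Q_s = 3.22 / 0.0353889 = 90.989 s
D = 149.0 mm = 0.149 m;  h = 8.78 mm = 0.00878 m;  N = 28.7 rpm / 60 = 0.478333 rev/s
Shear rate: γ̇ = πDN/h = π·0.149·0.478333/0.00878 = 25.5019 s⁻¹
ΔT = η·γ̇²·t_res / (ρ·cp) = 4434 · (25.5019)² · 90.989 / (1122 · 2309) = 101.277 K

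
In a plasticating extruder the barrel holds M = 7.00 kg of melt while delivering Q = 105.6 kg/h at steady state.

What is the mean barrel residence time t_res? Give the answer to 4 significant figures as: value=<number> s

Convert throughput: Q = 105.6 kg/h = 105.6/3600 = 0.0293333 kg/s
Mean residence time: t_res = M/Q_s = 7.00 kg / 0.0293333 kg/s = 238.636 s

value=238.6 s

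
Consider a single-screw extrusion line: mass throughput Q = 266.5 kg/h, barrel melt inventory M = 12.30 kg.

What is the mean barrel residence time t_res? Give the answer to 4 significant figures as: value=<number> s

value=166.2 s

Convert throughput: Q = 266.5 kg/h = 266.5/3600 = 0.0740278 kg/s
Mean residence time: t_res = M/Q_s = 12.30 kg / 0.0740278 kg/s = 166.154 s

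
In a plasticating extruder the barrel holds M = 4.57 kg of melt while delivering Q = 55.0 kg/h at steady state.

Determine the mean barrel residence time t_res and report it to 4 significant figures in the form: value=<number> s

value=299.1 s

Throughput in SI: Q_s = 55.0 kg/h ÷ 3600 s/h = 0.0152778 kg/s
t_res = M / Q_s = 4.57 / 0.0152778 = 299.127 s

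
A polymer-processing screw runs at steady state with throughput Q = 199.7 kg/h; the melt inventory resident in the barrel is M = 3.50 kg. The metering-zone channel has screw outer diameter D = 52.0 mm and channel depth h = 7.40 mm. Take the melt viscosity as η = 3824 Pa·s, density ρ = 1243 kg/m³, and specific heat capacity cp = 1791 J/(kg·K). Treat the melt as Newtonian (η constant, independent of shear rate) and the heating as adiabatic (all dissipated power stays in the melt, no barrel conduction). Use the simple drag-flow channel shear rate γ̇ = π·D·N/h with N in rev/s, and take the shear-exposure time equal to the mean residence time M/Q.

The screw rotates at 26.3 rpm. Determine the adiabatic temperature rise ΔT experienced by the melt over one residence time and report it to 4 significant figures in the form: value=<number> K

value=10.15 K

Throughput in SI: Q_s = 199.7 kg/h ÷ 3600 s/h = 0.0554722 kg/s
Mean residence time: t_res = M/Q_s = 3.50 kg / 0.0554722 kg/s = 63.0946 s
D = 52.0 mm = 0.052 m;  h = 7.40 mm = 0.0074 m;  N = 26.3 rpm / 60 = 0.438333 rev/s
γ̇ = π·D·N / h = π · 0.052 · 0.438333 / 0.0074 = 9.67667 s⁻¹
ΔT = η·γ̇²·t_res / (ρ·cp) = 3824 · (9.67667)² · 63.0946 / (1243 · 1791) = 10.1484 K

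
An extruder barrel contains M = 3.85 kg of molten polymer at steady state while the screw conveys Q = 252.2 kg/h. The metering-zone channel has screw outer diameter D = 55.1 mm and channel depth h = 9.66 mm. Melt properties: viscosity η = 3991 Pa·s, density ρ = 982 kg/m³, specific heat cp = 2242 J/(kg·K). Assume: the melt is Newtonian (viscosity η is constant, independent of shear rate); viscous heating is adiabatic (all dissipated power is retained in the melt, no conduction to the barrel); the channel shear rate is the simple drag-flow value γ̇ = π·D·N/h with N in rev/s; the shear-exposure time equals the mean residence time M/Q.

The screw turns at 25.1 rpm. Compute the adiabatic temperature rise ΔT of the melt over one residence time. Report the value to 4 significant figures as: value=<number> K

Convert throughput: Q = 252.2 kg/h = 252.2/3600 = 0.0700556 kg/s
t_res = M / Q_s = 3.85 / 0.0700556 = 54.9564 s
Geometry in metres: D = 55.1 mm → 0.0551 m, h = 9.66 mm → 0.00966 m; screw speed N = 25.1 rpm = 0.418333 rev/s
γ̇ = π D N / h = (π)(0.0551)(0.418333) / 0.00966 = 7.4963 s⁻¹
ΔT = η·γ̇²·t_res/(ρ·cp) = [3991 × 7.4963² × 54.9564] / [982 × 2242] = 5.59817 K

value=5.598 K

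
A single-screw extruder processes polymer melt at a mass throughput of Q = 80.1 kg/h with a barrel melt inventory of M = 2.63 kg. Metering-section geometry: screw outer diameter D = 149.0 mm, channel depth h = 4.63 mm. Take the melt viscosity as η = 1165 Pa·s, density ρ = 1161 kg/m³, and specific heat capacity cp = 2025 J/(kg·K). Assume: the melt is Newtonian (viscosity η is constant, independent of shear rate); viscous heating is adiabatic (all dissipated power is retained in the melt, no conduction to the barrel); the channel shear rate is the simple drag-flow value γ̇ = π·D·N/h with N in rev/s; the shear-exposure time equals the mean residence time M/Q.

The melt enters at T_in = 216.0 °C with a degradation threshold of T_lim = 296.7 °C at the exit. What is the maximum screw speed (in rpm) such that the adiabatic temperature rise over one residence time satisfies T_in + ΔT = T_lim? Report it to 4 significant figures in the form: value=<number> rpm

Throughput in SI: Q_s = 80.1 kg/h ÷ 3600 s/h = 0.02225 kg/s
Mean residence time: t_res = M/Q_s = 2.63 kg / 0.02225 kg/s = 118.202 s
D = 149.0 mm = 0.149 m;  h = 4.63 mm = 0.00463 m
Allowable rise: ΔT_a = T_lim − T_in = 296.7 − 216.0 = 80.7 K
γ̇_max² = ΔT_a·ρ·cp/(η·t_res) = 80.7·1161·2025/(1165·118.202) = 1377.78 s⁻²
γ̇_max = sqrt(1377.78) = 37.1184 s⁻¹
Solve γ̇ = πDN/h for N: N_max = γ̇_max·h/(π·D) = 37.1184 × 0.00463 / (π × 0.149) = 0.367142 rev/s = 22.0285 rpm

value=22.03 rpm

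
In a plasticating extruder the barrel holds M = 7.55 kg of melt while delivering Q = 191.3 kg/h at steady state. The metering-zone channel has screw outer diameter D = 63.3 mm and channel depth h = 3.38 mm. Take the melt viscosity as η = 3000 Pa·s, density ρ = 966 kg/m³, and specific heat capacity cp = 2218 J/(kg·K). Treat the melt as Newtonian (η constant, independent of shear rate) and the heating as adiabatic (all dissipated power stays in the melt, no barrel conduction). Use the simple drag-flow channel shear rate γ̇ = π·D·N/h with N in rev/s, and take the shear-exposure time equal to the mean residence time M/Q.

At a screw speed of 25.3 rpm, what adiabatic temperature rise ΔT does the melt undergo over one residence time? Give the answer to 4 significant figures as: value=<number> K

Convert throughput: Q = 191.3 kg/h = 191.3/3600 = 0.0531389 kg/s
t_res = M / Q_s = 7.55 ÷ 0.0531389 = 142.081 s
D = 63.3 mm = 0.0633 m;  h = 3.38 mm = 0.00338 m;  N = 25.3 rpm / 60 = 0.421667 rev/s
γ̇ = π·D·N / h = π · 0.0633 · 0.421667 / 0.00338 = 24.8088 s⁻¹
Adiabatic rise: ΔT = η γ̇² t_res / (ρ cp) = 3000·(24.8088)²·142.081 / (966·2218) = 122.442 K

value=122.4 K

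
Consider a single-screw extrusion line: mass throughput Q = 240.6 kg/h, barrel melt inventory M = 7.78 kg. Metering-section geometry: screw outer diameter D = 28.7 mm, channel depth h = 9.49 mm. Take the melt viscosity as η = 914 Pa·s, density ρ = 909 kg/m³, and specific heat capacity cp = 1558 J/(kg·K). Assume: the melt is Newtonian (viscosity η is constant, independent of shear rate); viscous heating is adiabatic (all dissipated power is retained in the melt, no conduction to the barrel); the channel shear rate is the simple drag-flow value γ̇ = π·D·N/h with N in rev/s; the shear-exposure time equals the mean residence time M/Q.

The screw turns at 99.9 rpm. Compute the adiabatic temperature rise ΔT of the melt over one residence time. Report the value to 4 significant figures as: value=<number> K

value=18.80 K

Throughput in SI: Q_s = 240.6 kg/h ÷ 3600 s/h = 0.0668333 kg/s
t_res = M / Q_s = 7.78 / 0.0668333 = 116.409 s
Convert to SI: D = 0.0287 m, h = 0.00949 m, N = 99.9/60 = 1.665 rev/s
Shear rate: γ̇ = πDN/h = π·0.0287·1.665/0.00949 = 15.819 s⁻¹
Adiabatic rise: ΔT = η γ̇² t_res / (ρ cp) = 914·(15.819)²·116.409 / (909·1558) = 18.8001 K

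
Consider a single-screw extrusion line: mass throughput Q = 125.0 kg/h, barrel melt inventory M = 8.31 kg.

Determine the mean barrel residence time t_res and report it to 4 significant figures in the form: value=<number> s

value=239.3 s

Q_s = Q / 3600 = 125.0 / 3600 = 0.0347222 kg/s
t_res = M / Q_s = 8.31 ÷ 0.0347222 = 239.328 s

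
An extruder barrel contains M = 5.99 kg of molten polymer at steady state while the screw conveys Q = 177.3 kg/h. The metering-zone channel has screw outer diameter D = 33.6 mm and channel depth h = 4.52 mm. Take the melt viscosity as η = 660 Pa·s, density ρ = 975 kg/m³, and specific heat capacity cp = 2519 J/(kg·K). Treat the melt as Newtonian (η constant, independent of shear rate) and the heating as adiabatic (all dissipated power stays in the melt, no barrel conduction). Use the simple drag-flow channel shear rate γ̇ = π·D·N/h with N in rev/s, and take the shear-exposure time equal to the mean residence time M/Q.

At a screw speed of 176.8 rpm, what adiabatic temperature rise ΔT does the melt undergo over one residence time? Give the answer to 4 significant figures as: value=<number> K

Throughput in SI: Q_s = 177.3 kg/h ÷ 3600 s/h = 0.04925 kg/s
t_res = M / Q_s = 5.99 ÷ 0.04925 = 121.624 s
D = 33.6 mm = 0.0336 m;  h = 4.52 mm = 0.00452 m;  N = 176.8 rpm / 60 = 2.94667 rev/s
γ̇ = π·D·N / h = π · 0.0336 · 2.94667 / 0.00452 = 68.8148 s⁻¹
ΔT = η·γ̇²·t_res / (ρ·cp) = 660 · (68.8148)² · 121.624 / (975 · 2519) = 154.773 K

value=154.8 K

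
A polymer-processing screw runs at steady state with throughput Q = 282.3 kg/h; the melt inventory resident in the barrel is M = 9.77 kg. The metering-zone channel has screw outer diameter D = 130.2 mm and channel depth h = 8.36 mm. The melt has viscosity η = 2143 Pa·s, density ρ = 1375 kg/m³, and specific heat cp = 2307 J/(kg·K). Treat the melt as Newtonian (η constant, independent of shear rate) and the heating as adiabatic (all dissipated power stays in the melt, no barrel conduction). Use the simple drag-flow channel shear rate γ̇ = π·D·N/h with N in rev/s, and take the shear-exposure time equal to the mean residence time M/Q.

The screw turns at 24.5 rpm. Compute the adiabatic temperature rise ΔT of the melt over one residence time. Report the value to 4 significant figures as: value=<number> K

Throughput in SI: Q_s = 282.3 kg/h ÷ 3600 s/h = 0.0784167 kg/s
t_res = M / Q_s = 9.77 ÷ 0.0784167 = 124.591 s
Convert to SI: D = 0.1302 m, h = 0.00836 m, N = 24.5/60 = 0.408333 rev/s
γ̇ = π·D·N / h = π · 0.1302 · 0.408333 / 0.00836 = 19.9788 s⁻¹
ΔT = η·γ̇²·t_res/(ρ·cp) = [2143 × 19.9788² × 124.591] / [1375 × 2307] = 33.5967 K

value=33.60 K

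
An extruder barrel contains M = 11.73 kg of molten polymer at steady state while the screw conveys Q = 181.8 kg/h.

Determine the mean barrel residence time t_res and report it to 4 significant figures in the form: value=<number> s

value=232.3 s

Convert throughput: Q = 181.8 kg/h = 181.8/3600 = 0.0505 kg/s
Mean residence time: t_res = M/Q_s = 11.73 kg / 0.0505 kg/s = 232.277 s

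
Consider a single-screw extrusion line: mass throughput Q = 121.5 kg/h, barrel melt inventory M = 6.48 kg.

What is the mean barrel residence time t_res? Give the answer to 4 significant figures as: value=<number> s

Q_s = Q / 3600 = 121.5 / 3600 = 0.03375 kg/s
t_res = M / Q_s = 6.48 / 0.03375 = 192 s

value=192.0 s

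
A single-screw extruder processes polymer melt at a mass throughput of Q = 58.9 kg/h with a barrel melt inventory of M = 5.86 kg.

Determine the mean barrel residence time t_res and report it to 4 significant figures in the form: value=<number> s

Throughput in SI: Q_s = 58.9 kg/h ÷ 3600 s/h = 0.0163611 kg/s
t_res = M / Q_s = 5.86 ÷ 0.0163611 = 358.166 s

value=358.2 s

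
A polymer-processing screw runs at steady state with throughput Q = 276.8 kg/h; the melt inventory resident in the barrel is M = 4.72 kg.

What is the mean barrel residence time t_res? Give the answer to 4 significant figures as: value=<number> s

value=61.39 s

Q_s = Q / 3600 = 276.8 / 3600 = 0.0768889 kg/s
t_res = M / Q_s = 4.72 ÷ 0.0768889 = 61.3873 s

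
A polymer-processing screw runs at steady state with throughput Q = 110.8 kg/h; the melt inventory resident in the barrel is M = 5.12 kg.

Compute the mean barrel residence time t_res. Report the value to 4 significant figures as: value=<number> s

Q_s = Q / 3600 = 110.8 / 3600 = 0.0307778 kg/s
t_res = M / Q_s = 5.12 / 0.0307778 = 166.354 s

value=166.4 s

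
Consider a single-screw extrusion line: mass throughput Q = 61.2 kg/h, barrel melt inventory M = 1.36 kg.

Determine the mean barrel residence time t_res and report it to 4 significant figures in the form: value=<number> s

value=80.00 s

Convert throughput: Q = 61.2 kg/h = 61.2/3600 = 0.017 kg/s
Mean residence time: t_res = M/Q_s = 1.36 kg / 0.017 kg/s = 80 s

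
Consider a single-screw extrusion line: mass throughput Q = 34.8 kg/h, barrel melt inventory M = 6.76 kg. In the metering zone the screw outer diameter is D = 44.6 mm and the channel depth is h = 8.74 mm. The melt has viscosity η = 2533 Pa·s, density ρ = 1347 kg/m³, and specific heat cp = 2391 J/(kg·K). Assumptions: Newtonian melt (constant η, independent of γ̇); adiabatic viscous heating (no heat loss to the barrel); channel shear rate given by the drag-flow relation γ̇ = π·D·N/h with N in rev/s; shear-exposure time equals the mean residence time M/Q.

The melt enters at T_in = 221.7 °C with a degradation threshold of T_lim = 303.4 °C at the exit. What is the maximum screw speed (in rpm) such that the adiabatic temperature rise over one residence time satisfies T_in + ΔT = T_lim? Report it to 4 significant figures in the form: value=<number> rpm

Convert throughput: Q = 34.8 kg/h = 34.8/3600 = 0.00966667 kg/s
Mean residence time: t_res = M/Q_s = 6.76 kg / 0.00966667 kg/s = 699.31 s
Geometry in SI: D = 44.6 mm → 0.0446 m, h = 8.74 mm → 0.00874 m
ΔT_a = T_lim − T_in = 303.4 − 221.7 = 81.7 K
γ̇_max² = ΔT_a·ρ·cp/(η·t_res) = 81.7·1347·2391/(2533·699.31) = 148.547 s⁻²
γ̇_max = sqrt(148.547) = 12.188 s⁻¹
N_max = γ̇_max·h / (π·D) = 12.188 · 0.00874 / (π · 0.0446) = 0.760254 rev/s = 45.6152 rpm

value=45.62 rpm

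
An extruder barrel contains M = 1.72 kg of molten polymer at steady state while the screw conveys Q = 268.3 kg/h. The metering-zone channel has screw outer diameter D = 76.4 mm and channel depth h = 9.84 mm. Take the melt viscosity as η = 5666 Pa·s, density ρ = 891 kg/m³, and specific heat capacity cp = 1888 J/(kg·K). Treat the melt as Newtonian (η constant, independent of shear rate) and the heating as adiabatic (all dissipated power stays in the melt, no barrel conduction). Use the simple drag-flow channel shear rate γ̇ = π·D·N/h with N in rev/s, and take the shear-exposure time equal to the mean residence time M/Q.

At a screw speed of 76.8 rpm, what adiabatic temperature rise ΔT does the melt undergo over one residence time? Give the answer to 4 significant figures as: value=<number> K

Throughput in SI: Q_s = 268.3 kg/h ÷ 3600 s/h = 0.0745278 kg/s
Mean residence time: t_res = M/Q_s = 1.72 kg / 0.0745278 kg/s = 23.0786 s
D = 76.4 mm = 0.0764 m;  h = 9.84 mm = 0.00984 m;  N = 76.8 rpm / 60 = 1.28 rev/s
Shear rate: γ̇ = πDN/h = π·0.0764·1.28/0.00984 = 31.2218 s⁻¹
ΔT = η·γ̇²·t_res / (ρ·cp) = 5666 · (31.2218)² · 23.0786 / (891 · 1888) = 75.7745 K

value=75.77 K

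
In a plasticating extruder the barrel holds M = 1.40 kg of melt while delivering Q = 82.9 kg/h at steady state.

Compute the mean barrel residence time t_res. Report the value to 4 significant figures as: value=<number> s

value=60.80 s

Q_s = Q / 3600 = 82.9 / 3600 = 0.0230278 kg/s
t_res = M / Q_s = 1.40 ÷ 0.0230278 = 60.7961 s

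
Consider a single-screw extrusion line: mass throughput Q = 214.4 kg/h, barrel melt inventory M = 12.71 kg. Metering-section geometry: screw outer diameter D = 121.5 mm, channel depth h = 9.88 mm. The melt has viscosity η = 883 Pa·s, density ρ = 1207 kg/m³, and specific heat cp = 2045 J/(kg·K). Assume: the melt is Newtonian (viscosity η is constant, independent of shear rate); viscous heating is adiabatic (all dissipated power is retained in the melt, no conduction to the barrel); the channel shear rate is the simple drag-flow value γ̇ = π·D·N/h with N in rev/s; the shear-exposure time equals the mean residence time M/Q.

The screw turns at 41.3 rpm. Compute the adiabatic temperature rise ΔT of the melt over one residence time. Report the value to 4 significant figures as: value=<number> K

value=53.99 K

Convert throughput: Q = 214.4 kg/h = 214.4/3600 = 0.0595556 kg/s
t_res = M / Q_s = 12.71 / 0.0595556 = 213.414 s
D = 121.5 mm = 0.1215 m;  h = 9.88 mm = 0.00988 m;  N = 41.3 rpm / 60 = 0.688333 rev/s
γ̇ = π D N / h = (π)(0.1215)(0.688333) / 0.00988 = 26.593 s⁻¹
ΔT = η·γ̇²·t_res/(ρ·cp) = [883 × 26.593² × 213.414] / [1207 × 2045] = 53.9908 K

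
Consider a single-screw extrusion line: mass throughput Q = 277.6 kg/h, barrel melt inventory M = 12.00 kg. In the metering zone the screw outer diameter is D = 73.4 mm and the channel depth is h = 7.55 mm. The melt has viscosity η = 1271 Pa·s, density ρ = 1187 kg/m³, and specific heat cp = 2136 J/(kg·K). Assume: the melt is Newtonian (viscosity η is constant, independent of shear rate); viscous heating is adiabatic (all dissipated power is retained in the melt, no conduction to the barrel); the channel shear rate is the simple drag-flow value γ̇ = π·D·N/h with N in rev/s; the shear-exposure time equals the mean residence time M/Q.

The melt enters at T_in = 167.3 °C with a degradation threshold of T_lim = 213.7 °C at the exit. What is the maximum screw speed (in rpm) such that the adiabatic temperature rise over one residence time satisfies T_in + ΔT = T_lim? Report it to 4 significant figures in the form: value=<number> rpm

Convert throughput: Q = 277.6 kg/h = 277.6/3600 = 0.0771111 kg/s
Mean residence time: t_res = M/Q_s = 12.00 kg / 0.0771111 kg/s = 155.62 s
D = 73.4 mm = 0.0734 m;  h = 7.55 mm = 0.00755 m
ΔT_a = T_lim − T_in = 213.7 °C − 167.3 °C = 46.4 K
γ̇_max² = ΔT_a·ρ·cp / (η·t_res) = [46.4 × 1187 × 2136] / [1271 × 155.62] = 594.785 s⁻²
Take the square root: γ̇_max = √(594.785) = 24.3882 s⁻¹
N_max = γ̇_max·h / (π·D) = 24.3882 · 0.00755 / (π · 0.0734) = 0.798511 rev/s = 47.9107 rpm

value=47.91 rpm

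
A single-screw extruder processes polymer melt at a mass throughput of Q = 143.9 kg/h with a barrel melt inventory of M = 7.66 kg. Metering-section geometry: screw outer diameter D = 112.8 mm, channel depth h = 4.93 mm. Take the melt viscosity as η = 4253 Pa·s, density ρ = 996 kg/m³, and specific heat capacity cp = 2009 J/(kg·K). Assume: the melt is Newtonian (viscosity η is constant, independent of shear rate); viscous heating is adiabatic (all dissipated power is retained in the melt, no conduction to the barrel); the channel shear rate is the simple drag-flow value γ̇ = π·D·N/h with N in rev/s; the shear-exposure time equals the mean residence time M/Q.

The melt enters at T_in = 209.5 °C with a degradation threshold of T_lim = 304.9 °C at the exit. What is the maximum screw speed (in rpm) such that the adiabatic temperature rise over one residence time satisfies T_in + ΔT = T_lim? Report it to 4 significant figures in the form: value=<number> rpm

value=12.77 rpm

Throughput in SI: Q_s = 143.9 kg/h ÷ 3600 s/h = 0.0399722 kg/s
t_res = M / Q_s = 7.66 ÷ 0.0399722 = 191.633 s
D = 112.8 mm = 0.1128 m;  h = 4.93 mm = 0.00493 m
ΔT_a = T_lim − T_in = 304.9 − 209.5 = 95.4 K
γ̇_max² = ΔT_a·ρ·cp / (η·t_res) = [95.4 × 996 × 2009] / [4253 × 191.633] = 234.219 s⁻²
Take the square root: γ̇_max = √(234.219) = 15.3042 s⁻¹
N_max = γ̇_max·h / (π·D) = 15.3042 · 0.00493 / (π · 0.1128) = 0.212911 rev/s = 12.7747 rpm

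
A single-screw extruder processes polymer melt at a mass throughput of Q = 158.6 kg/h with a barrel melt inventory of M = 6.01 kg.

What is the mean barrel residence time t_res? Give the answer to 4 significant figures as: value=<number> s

Q_s = Q / 3600 = 158.6 / 3600 = 0.0440556 kg/s
t_res = M / Q_s = 6.01 / 0.0440556 = 136.419 s

value=136.4 s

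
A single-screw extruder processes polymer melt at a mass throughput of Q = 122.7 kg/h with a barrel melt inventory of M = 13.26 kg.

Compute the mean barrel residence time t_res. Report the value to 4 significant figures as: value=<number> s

Throughput in SI: Q_s = 122.7 kg/h ÷ 3600 s/h = 0.0340833 kg/s
t_res = M / Q_s = 13.26 ÷ 0.0340833 = 389.046 s

value=389.0 s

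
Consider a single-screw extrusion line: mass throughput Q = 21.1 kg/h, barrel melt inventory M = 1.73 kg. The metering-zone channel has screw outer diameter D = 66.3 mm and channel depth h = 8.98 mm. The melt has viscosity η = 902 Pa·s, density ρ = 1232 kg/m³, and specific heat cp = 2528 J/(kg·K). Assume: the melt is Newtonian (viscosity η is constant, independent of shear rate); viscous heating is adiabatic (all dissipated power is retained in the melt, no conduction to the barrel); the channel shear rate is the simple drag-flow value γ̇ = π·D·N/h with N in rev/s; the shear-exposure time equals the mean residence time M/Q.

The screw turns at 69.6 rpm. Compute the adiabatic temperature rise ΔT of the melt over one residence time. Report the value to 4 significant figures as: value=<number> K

Q_s = Q / 3600 = 21.1 / 3600 = 0.00586111 kg/s
t_res = M / Q_s = 1.73 ÷ 0.00586111 = 295.166 s
Geometry in metres: D = 66.3 mm → 0.0663 m, h = 8.98 mm → 0.00898 m; screw speed N = 69.6 rpm = 1.16 rev/s
Shear rate: γ̇ = πDN/h = π·0.0663·1.16/0.00898 = 26.9057 s⁻¹
Adiabatic rise: ΔT = η γ̇² t_res / (ρ cp) = 902·(26.9057)²·295.166 / (1232·2528) = 61.8835 K

value=61.88 K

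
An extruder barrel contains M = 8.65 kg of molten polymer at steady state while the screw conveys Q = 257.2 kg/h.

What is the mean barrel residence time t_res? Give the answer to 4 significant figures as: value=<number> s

Convert throughput: Q = 257.2 kg/h = 257.2/3600 = 0.0714444 kg/s
t_res = M / Q_s = 8.65 / 0.0714444 = 121.073 s

value=121.1 s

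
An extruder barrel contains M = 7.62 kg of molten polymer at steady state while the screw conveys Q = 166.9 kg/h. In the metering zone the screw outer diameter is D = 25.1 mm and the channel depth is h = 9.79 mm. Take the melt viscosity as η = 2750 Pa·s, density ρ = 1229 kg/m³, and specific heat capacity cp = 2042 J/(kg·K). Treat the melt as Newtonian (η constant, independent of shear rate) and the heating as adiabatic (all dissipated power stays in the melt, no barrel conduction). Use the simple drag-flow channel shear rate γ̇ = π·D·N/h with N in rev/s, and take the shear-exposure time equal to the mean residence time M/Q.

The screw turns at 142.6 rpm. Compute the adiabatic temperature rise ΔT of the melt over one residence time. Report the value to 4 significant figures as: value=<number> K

value=66.00 K

Throughput in SI: Q_s = 166.9 kg/h ÷ 3600 s/h = 0.0463611 kg/s
Mean residence time: t_res = M/Q_s = 7.62 kg / 0.0463611 kg/s = 164.362 s
Convert to SI: D = 0.0251 m, h = 0.00979 m, N = 142.6/60 = 2.37667 rev/s
γ̇ = π D N / h = (π)(0.0251)(2.37667) / 0.00979 = 19.143 s⁻¹
Adiabatic rise: ΔT = η γ̇² t_res / (ρ cp) = 2750·(19.143)²·164.362 / (1229·2042) = 66.0001 K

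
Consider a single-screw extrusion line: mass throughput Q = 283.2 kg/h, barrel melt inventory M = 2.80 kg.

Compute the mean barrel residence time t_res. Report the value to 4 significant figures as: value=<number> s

Throughput in SI: Q_s = 283.2 kg/h ÷ 3600 s/h = 0.0786667 kg/s
t_res = M / Q_s = 2.80 ÷ 0.0786667 = 35.5932 s

value=35.59 s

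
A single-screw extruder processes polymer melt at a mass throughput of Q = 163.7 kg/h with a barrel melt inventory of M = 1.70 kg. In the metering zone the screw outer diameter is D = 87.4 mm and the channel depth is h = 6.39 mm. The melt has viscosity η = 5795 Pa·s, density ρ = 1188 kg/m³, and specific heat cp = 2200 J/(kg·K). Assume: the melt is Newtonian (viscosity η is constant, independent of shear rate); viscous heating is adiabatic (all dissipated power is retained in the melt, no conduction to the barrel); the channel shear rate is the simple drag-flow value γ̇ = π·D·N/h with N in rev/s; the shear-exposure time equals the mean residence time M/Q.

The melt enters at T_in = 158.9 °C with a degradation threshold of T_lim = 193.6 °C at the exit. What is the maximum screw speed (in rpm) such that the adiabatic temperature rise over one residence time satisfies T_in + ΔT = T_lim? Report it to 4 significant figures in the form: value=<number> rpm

Convert throughput: Q = 163.7 kg/h = 163.7/3600 = 0.0454722 kg/s
Mean residence time: t_res = M/Q_s = 1.70 kg / 0.0454722 kg/s = 37.3855 s
Geometry in SI: D = 87.4 mm → 0.0874 m, h = 6.39 mm → 0.00639 m
Allowable rise: ΔT_a = T_lim − T_in = 193.6 − 158.9 = 34.7 K
Invert ΔT = ηγ̇²t_res/(ρcp) for γ̇: γ̇_max² = ΔT_a ρ cp / (η t_res) = 34.7·1188·2200 / (5795·37.3855) = 418.613 s⁻²
Take the square root: γ̇_max = √(418.613) = 20.46 s⁻¹
N_max = γ̇_max·h / (π·D) = 20.46 · 0.00639 / (π · 0.0874) = 0.476152 rev/s = 28.5691 rpm

value=28.57 rpm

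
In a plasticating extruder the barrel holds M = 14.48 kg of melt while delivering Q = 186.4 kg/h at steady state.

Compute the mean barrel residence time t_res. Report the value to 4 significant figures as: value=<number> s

value=279.7 s

Q_s = Q / 3600 = 186.4 / 3600 = 0.0517778 kg/s
Mean residence time: t_res = M/Q_s = 14.48 kg / 0.0517778 kg/s = 279.657 s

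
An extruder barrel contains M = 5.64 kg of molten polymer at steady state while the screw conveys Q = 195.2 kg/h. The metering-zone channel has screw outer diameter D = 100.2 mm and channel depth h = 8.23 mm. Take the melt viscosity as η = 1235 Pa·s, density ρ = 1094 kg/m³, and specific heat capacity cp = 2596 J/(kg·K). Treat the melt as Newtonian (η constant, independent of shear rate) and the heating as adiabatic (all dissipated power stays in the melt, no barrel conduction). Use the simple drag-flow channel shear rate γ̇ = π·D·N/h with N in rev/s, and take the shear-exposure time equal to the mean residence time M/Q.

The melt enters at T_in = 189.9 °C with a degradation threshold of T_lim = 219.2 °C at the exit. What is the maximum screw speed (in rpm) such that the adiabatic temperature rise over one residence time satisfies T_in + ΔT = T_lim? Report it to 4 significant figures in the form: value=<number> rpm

Convert throughput: Q = 195.2 kg/h = 195.2/3600 = 0.0542222 kg/s
Mean residence time: t_res = M/Q_s = 5.64 kg / 0.0542222 kg/s = 104.016 s
D = 100.2 mm = 0.1002 m;  h = 8.23 mm = 0.00823 m
ΔT_a = T_lim − T_in = 219.2 °C − 189.9 °C = 29.3 K
γ̇_max² = ΔT_a·ρ·cp / (η·t_res) = [29.3 × 1094 × 2596] / [1235 × 104.016] = 647.77 s⁻²
γ̇_max = sqrt(647.77) = 25.4513 s⁻¹
Solve γ̇ = πDN/h for N: N_max = γ̇_max·h/(π·D) = 25.4513 × 0.00823 / (π × 0.1002) = 0.665415 rev/s = 39.9249 rpm

value=39.92 rpm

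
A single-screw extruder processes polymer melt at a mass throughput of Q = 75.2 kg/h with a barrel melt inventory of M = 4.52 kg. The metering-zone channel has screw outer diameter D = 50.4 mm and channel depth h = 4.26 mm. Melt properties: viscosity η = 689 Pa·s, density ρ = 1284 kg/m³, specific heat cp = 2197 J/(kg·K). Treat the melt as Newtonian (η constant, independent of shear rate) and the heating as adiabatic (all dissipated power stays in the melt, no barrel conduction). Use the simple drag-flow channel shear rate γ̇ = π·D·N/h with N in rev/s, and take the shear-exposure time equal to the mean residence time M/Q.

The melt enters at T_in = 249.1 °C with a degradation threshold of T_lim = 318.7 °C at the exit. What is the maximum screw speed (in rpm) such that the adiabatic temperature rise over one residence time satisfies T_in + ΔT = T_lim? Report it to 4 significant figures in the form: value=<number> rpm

value=58.58 rpm

Q_s = Q / 3600 = 75.2 / 3600 = 0.0208889 kg/s
Mean residence time: t_res = M/Q_s = 4.52 kg / 0.0208889 kg/s = 216.383 s
D = 50.4 mm = 0.0504 m;  h = 4.26 mm = 0.00426 m
ΔT_a = T_lim − T_in = 318.7 − 249.1 = 69.6 K
γ̇_max² = ΔT_a·ρ·cp/(η·t_res) = 69.6·1284·2197/(689·216.383) = 1316.93 s⁻²
γ̇_max = sqrt(1316.93) = 36.2895 s⁻¹
N_max = γ̇_max h / (πD) = 36.2895·0.00426/(π·0.0504) = 0.97636 rev/s → ×60 = 58.5816 rpm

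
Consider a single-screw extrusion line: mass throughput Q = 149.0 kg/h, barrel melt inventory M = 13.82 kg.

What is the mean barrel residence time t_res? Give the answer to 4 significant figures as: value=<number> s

value=333.9 s

Throughput in SI: Q_s = 149.0 kg/h ÷ 3600 s/h = 0.0413889 kg/s
t_res = M / Q_s = 13.82 / 0.0413889 = 333.906 s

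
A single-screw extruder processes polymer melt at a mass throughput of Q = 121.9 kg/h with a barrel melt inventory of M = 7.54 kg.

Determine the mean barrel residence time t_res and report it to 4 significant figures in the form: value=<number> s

Throughput in SI: Q_s = 121.9 kg/h ÷ 3600 s/h = 0.0338611 kg/s
t_res = M / Q_s = 7.54 / 0.0338611 = 222.674 s

value=222.7 s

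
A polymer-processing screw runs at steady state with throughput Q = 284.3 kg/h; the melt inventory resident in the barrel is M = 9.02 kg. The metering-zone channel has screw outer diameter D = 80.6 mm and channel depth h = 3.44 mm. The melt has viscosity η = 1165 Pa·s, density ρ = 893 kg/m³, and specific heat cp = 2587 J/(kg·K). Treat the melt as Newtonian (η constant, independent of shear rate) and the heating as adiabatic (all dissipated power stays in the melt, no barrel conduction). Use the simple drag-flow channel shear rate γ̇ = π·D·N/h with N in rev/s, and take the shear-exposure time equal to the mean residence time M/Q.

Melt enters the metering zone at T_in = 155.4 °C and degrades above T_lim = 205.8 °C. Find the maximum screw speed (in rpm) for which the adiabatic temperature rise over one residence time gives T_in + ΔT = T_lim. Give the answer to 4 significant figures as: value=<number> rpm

Q_s = Q / 3600 = 284.3 / 3600 = 0.0789722 kg/s
t_res = M / Q_s = 9.02 ÷ 0.0789722 = 114.217 s
D = 80.6 mm = 0.0806 m;  h = 3.44 mm = 0.00344 m
Allowable rise: ΔT_a = T_lim − T_in = 205.8 − 155.4 = 50.4 K
γ̇_max² = ΔT_a·ρ·cp/(η·t_res) = 50.4·893·2587/(1165·114.217) = 875.025 s⁻²
Take the square root: γ̇_max = √(875.025) = 29.5808 s⁻¹
N_max = γ̇_max h / (πD) = 29.5808·0.00344/(π·0.0806) = 0.401868 rev/s → ×60 = 24.1121 rpm

value=24.11 rpm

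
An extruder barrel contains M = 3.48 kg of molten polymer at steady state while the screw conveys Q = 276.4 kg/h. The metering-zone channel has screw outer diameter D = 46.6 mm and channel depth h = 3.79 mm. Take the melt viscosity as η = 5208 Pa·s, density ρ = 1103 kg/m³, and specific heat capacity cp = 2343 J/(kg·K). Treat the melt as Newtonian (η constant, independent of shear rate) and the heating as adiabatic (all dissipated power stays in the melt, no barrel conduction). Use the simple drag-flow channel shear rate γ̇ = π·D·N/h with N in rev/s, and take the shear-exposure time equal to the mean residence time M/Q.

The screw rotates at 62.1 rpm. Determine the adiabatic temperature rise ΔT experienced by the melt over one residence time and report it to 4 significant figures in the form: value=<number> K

value=146.0 K

Q_s = Q / 3600 = 276.4 / 3600 = 0.0767778 kg/s
t_res = M / Q_s = 3.48 / 0.0767778 = 45.3256 s
Convert to SI: D = 0.0466 m, h = 0.00379 m, N = 62.1/60 = 1.035 rev/s
γ̇ = π·D·N / h = π · 0.0466 · 1.035 / 0.00379 = 39.9795 s⁻¹
ΔT = η·γ̇²·t_res / (ρ·cp) = 5208 · (39.9795)² · 45.3256 / (1103 · 2343) = 145.996 K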